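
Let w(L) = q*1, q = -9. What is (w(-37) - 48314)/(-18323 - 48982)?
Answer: 48323/67305 ≈ 0.71797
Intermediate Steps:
w(L) = -9 (w(L) = -9*1 = -9)
(w(-37) - 48314)/(-18323 - 48982) = (-9 - 48314)/(-18323 - 48982) = -48323/(-67305) = -48323*(-1/67305) = 48323/67305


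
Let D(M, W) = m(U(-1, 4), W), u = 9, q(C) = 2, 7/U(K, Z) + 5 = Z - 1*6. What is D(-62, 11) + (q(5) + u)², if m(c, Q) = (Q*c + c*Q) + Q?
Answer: 110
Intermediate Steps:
U(K, Z) = 7/(-11 + Z) (U(K, Z) = 7/(-5 + (Z - 1*6)) = 7/(-5 + (Z - 6)) = 7/(-5 + (-6 + Z)) = 7/(-11 + Z))
m(c, Q) = Q + 2*Q*c (m(c, Q) = (Q*c + Q*c) + Q = 2*Q*c + Q = Q + 2*Q*c)
D(M, W) = -W (D(M, W) = W*(1 + 2*(7/(-11 + 4))) = W*(1 + 2*(7/(-7))) = W*(1 + 2*(7*(-⅐))) = W*(1 + 2*(-1)) = W*(1 - 2) = W*(-1) = -W)
D(-62, 11) + (q(5) + u)² = -1*11 + (2 + 9)² = -11 + 11² = -11 + 121 = 110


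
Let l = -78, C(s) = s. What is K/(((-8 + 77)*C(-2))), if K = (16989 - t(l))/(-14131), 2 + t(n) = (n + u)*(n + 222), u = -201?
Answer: 57167/1950078 ≈ 0.029315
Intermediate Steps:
t(n) = -2 + (-201 + n)*(222 + n) (t(n) = -2 + (n - 201)*(n + 222) = -2 + (-201 + n)*(222 + n))
K = -57167/14131 (K = (16989 - (-44624 + (-78)**2 + 21*(-78)))/(-14131) = (16989 - (-44624 + 6084 - 1638))*(-1/14131) = (16989 - 1*(-40178))*(-1/14131) = (16989 + 40178)*(-1/14131) = 57167*(-1/14131) = -57167/14131 ≈ -4.0455)
K/(((-8 + 77)*C(-2))) = -57167*(-1/(2*(-8 + 77)))/14131 = -57167/(14131*(69*(-2))) = -57167/14131/(-138) = -57167/14131*(-1/138) = 57167/1950078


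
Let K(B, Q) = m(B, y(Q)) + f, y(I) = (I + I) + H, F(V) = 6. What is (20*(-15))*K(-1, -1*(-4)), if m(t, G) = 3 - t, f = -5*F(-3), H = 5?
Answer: 7800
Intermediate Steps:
y(I) = 5 + 2*I (y(I) = (I + I) + 5 = 2*I + 5 = 5 + 2*I)
f = -30 (f = -5*6 = -30)
K(B, Q) = -27 - B (K(B, Q) = (3 - B) - 30 = -27 - B)
(20*(-15))*K(-1, -1*(-4)) = (20*(-15))*(-27 - 1*(-1)) = -300*(-27 + 1) = -300*(-26) = 7800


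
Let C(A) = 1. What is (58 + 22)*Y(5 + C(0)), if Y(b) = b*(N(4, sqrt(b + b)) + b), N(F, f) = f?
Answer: 2880 + 960*sqrt(3) ≈ 4542.8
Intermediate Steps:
Y(b) = b*(b + sqrt(2)*sqrt(b)) (Y(b) = b*(sqrt(b + b) + b) = b*(sqrt(2*b) + b) = b*(sqrt(2)*sqrt(b) + b) = b*(b + sqrt(2)*sqrt(b)))
(58 + 22)*Y(5 + C(0)) = (58 + 22)*((5 + 1)*((5 + 1) + sqrt(2)*sqrt(5 + 1))) = 80*(6*(6 + sqrt(2)*sqrt(6))) = 80*(6*(6 + 2*sqrt(3))) = 80*(36 + 12*sqrt(3)) = 2880 + 960*sqrt(3)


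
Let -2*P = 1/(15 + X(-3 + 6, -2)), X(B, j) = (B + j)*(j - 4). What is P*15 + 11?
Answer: 61/6 ≈ 10.167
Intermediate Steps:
X(B, j) = (-4 + j)*(B + j) (X(B, j) = (B + j)*(-4 + j) = (-4 + j)*(B + j))
P = -1/18 (P = -1/(2*(15 + ((-2)**2 - 4*(-3 + 6) - 4*(-2) + (-3 + 6)*(-2)))) = -1/(2*(15 + (4 - 4*3 + 8 + 3*(-2)))) = -1/(2*(15 + (4 - 12 + 8 - 6))) = -1/(2*(15 - 6)) = -1/2/9 = -1/2*1/9 = -1/18 ≈ -0.055556)
P*15 + 11 = -1/18*15 + 11 = -5/6 + 11 = 61/6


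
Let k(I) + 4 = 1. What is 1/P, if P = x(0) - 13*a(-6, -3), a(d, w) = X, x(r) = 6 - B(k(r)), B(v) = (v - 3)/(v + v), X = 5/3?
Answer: -3/50 ≈ -0.060000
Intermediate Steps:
k(I) = -3 (k(I) = -4 + 1 = -3)
X = 5/3 (X = 5*(⅓) = 5/3 ≈ 1.6667)
B(v) = (-3 + v)/(2*v) (B(v) = (-3 + v)/((2*v)) = (-3 + v)*(1/(2*v)) = (-3 + v)/(2*v))
x(r) = 5 (x(r) = 6 - (-3 - 3)/(2*(-3)) = 6 - (-1)*(-6)/(2*3) = 6 - 1*1 = 6 - 1 = 5)
a(d, w) = 5/3
P = -50/3 (P = 5 - 13*5/3 = 5 - 65/3 = -50/3 ≈ -16.667)
1/P = 1/(-50/3) = -3/50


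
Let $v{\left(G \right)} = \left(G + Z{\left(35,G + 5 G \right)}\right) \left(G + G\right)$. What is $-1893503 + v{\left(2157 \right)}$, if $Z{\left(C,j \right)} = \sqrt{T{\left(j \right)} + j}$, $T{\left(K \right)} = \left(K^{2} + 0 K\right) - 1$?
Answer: $7411795 + 4314 \sqrt{167508305} \approx 6.3246 \cdot 10^{7}$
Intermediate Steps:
$T{\left(K \right)} = -1 + K^{2}$ ($T{\left(K \right)} = \left(K^{2} + 0\right) - 1 = K^{2} - 1 = -1 + K^{2}$)
$Z{\left(C,j \right)} = \sqrt{-1 + j + j^{2}}$ ($Z{\left(C,j \right)} = \sqrt{\left(-1 + j^{2}\right) + j} = \sqrt{-1 + j + j^{2}}$)
$v{\left(G \right)} = 2 G \left(G + \sqrt{-1 + 6 G + 36 G^{2}}\right)$ ($v{\left(G \right)} = \left(G + \sqrt{-1 + \left(G + 5 G\right) + \left(G + 5 G\right)^{2}}\right) \left(G + G\right) = \left(G + \sqrt{-1 + 6 G + \left(6 G\right)^{2}}\right) 2 G = \left(G + \sqrt{-1 + 6 G + 36 G^{2}}\right) 2 G = 2 G \left(G + \sqrt{-1 + 6 G + 36 G^{2}}\right)$)
$-1893503 + v{\left(2157 \right)} = -1893503 + 2 \cdot 2157 \left(2157 + \sqrt{-1 + 6 \cdot 2157 + 36 \cdot 2157^{2}}\right) = -1893503 + 2 \cdot 2157 \left(2157 + \sqrt{-1 + 12942 + 36 \cdot 4652649}\right) = -1893503 + 2 \cdot 2157 \left(2157 + \sqrt{-1 + 12942 + 167495364}\right) = -1893503 + 2 \cdot 2157 \left(2157 + \sqrt{167508305}\right) = -1893503 + \left(9305298 + 4314 \sqrt{167508305}\right) = 7411795 + 4314 \sqrt{167508305}$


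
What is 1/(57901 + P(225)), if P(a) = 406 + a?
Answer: 1/58532 ≈ 1.7085e-5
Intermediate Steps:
1/(57901 + P(225)) = 1/(57901 + (406 + 225)) = 1/(57901 + 631) = 1/58532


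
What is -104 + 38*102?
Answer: 3772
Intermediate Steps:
-104 + 38*102 = -104 + 3876 = 3772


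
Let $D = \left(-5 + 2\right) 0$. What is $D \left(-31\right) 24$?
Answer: $0$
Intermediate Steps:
$D = 0$ ($D = \left(-3\right) 0 = 0$)
$D \left(-31\right) 24 = 0 \left(-31\right) 24 = 0 \cdot 24 = 0$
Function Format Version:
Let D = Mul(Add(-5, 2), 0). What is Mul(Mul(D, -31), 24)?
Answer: 0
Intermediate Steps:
D = 0 (D = Mul(-3, 0) = 0)
Mul(Mul(D, -31), 24) = Mul(Mul(0, -31), 24) = Mul(0, 24) = 0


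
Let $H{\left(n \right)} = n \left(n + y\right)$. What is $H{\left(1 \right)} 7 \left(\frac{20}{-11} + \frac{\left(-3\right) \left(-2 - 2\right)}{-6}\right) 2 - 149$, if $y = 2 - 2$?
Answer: $- \frac{2227}{11} \approx -202.45$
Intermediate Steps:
$y = 0$
$H{\left(n \right)} = n^{2}$ ($H{\left(n \right)} = n \left(n + 0\right) = n n = n^{2}$)
$H{\left(1 \right)} 7 \left(\frac{20}{-11} + \frac{\left(-3\right) \left(-2 - 2\right)}{-6}\right) 2 - 149 = 1^{2} \cdot 7 \left(\frac{20}{-11} + \frac{\left(-3\right) \left(-2 - 2\right)}{-6}\right) 2 - 149 = 1 \cdot 7 \left(20 \left(- \frac{1}{11}\right) + \left(-3\right) \left(-4\right) \left(- \frac{1}{6}\right)\right) 2 - 149 = 7 \left(- \frac{20}{11} + 12 \left(- \frac{1}{6}\right)\right) 2 - 149 = 7 \left(- \frac{20}{11} - 2\right) 2 - 149 = 7 \left(\left(- \frac{42}{11}\right) 2\right) - 149 = 7 \left(- \frac{84}{11}\right) - 149 = - \frac{588}{11} - 149 = - \frac{2227}{11}$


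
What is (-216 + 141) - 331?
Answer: -406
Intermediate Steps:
(-216 + 141) - 331 = -75 - 331 = -406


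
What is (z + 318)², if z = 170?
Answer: 238144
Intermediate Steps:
(z + 318)² = (170 + 318)² = 488² = 238144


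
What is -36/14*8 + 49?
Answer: 199/7 ≈ 28.429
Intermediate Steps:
-36/14*8 + 49 = -36*1/14*8 + 49 = -18/7*8 + 49 = -144/7 + 49 = 199/7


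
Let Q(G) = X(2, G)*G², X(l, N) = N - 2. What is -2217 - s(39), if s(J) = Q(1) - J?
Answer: -2177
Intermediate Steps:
X(l, N) = -2 + N
Q(G) = G²*(-2 + G) (Q(G) = (-2 + G)*G² = G²*(-2 + G))
s(J) = -1 - J (s(J) = 1²*(-2 + 1) - J = 1*(-1) - J = -1 - J)
-2217 - s(39) = -2217 - (-1 - 1*39) = -2217 - (-1 - 39) = -2217 - 1*(-40) = -2217 + 40 = -2177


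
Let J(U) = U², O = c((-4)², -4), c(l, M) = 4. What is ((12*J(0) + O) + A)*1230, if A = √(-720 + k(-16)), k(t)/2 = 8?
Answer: 4920 + 9840*I*√11 ≈ 4920.0 + 32636.0*I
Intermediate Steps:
O = 4
k(t) = 16 (k(t) = 2*8 = 16)
A = 8*I*√11 (A = √(-720 + 16) = √(-704) = 8*I*√11 ≈ 26.533*I)
((12*J(0) + O) + A)*1230 = ((12*0² + 4) + 8*I*√11)*1230 = ((12*0 + 4) + 8*I*√11)*1230 = ((0 + 4) + 8*I*√11)*1230 = (4 + 8*I*√11)*1230 = 4920 + 9840*I*√11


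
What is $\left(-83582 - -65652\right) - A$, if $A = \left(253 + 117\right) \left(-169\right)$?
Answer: $44600$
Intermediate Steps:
$A = -62530$ ($A = 370 \left(-169\right) = -62530$)
$\left(-83582 - -65652\right) - A = \left(-83582 - -65652\right) - -62530 = \left(-83582 + 65652\right) + 62530 = -17930 + 62530 = 44600$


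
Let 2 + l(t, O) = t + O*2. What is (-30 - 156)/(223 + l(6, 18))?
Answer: -186/263 ≈ -0.70722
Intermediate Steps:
l(t, O) = -2 + t + 2*O (l(t, O) = -2 + (t + O*2) = -2 + (t + 2*O) = -2 + t + 2*O)
(-30 - 156)/(223 + l(6, 18)) = (-30 - 156)/(223 + (-2 + 6 + 2*18)) = -186/(223 + (-2 + 6 + 36)) = -186/(223 + 40) = -186/263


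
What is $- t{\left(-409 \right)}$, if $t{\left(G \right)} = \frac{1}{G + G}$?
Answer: $\frac{1}{818} \approx 0.0012225$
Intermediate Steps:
$t{\left(G \right)} = \frac{1}{2 G}$
$- t{\left(-409 \right)} = - \frac{1}{2 \left(-409\right)} = - \frac{-1}{2 \cdot 409} = \left(-1\right) \left(- \frac{1}{818}\right) = \frac{1}{818}$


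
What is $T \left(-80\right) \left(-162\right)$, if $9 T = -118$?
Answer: $-169920$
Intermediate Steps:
$T = - \frac{118}{9}$ ($T = \frac{1}{9} \left(-118\right) = - \frac{118}{9} \approx -13.111$)
$T \left(-80\right) \left(-162\right) = \left(- \frac{118}{9}\right) \left(-80\right) \left(-162\right) = \frac{9440}{9} \left(-162\right) = -169920$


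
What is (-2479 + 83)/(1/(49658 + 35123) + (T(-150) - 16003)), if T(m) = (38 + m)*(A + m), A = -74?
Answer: -101567638/385117693 ≈ -0.26373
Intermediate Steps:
T(m) = (-74 + m)*(38 + m) (T(m) = (38 + m)*(-74 + m) = (-74 + m)*(38 + m))
(-2479 + 83)/(1/(49658 + 35123) + (T(-150) - 16003)) = (-2479 + 83)/(1/(49658 + 35123) + ((-2812 + (-150)² - 36*(-150)) - 16003)) = -2396/(1/84781 + ((-2812 + 22500 + 5400) - 16003)) = -2396/(1/84781 + (25088 - 16003)) = -2396/(1/84781 + 9085) = -2396/770235386/84781 = -2396*84781/770235386 = -101567638/385117693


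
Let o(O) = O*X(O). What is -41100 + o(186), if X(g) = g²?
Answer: 6393756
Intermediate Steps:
o(O) = O³ (o(O) = O*O² = O³)
-41100 + o(186) = -41100 + 186³ = -41100 + 6434856 = 6393756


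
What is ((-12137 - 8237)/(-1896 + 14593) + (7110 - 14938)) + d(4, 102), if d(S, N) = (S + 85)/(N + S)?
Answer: -10536593907/1345882 ≈ -7828.8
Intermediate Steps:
d(S, N) = (85 + S)/(N + S)
((-12137 - 8237)/(-1896 + 14593) + (7110 - 14938)) + d(4, 102) = ((-12137 - 8237)/(-1896 + 14593) + (7110 - 14938)) + (85 + 4)/(102 + 4) = (-20374/12697 - 7828) + 89/106 = -99412490/12697 + 89/106 = -10536593907/1345882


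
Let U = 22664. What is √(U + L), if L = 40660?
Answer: 6*√1759 ≈ 251.64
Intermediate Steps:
√(U + L) = √(22664 + 40660) = √63324 = 6*√1759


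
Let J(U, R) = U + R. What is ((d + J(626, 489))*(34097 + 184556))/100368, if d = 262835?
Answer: 703822675/1224 ≈ 5.7502e+5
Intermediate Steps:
J(U, R) = R + U
((d + J(626, 489))*(34097 + 184556))/100368 = ((262835 + (489 + 626))*(34097 + 184556))/100368 = ((262835 + 1115)*218653)*(1/100368) = (263950*218653)*(1/100368) = 57713459350*(1/100368) = 703822675/1224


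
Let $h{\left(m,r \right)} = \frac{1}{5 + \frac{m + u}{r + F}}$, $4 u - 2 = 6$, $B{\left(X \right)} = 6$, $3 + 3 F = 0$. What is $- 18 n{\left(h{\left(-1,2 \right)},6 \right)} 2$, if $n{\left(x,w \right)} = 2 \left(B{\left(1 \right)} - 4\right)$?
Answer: $-144$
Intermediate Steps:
$F = -1$ ($F = -1 + \frac{1}{3} \cdot 0 = -1 + 0 = -1$)
$u = 2$ ($u = \frac{1}{2} + \frac{1}{4} \cdot 6 = \frac{1}{2} + \frac{3}{2} = 2$)
$h{\left(m,r \right)} = \frac{1}{5 + \frac{2 + m}{-1 + r}}$ ($h{\left(m,r \right)} = \frac{1}{5 + \frac{m + 2}{r - 1}} = \frac{1}{5 + \frac{2 + m}{-1 + r}}$)
$n{\left(x,w \right)} = 4$ ($n{\left(x,w \right)} = 2 \left(6 - 4\right) = 2 \cdot 2 = 4$)
$- 18 n{\left(h{\left(-1,2 \right)},6 \right)} 2 = \left(-18\right) 4 \cdot 2 = \left(-72\right) 2 = -144$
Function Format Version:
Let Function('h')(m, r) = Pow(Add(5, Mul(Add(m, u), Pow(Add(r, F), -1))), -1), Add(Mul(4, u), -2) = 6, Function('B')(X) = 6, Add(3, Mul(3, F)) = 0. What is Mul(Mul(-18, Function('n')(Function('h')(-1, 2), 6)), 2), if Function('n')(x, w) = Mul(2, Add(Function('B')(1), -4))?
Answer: -144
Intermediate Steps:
F = -1 (F = Add(-1, Mul(Rational(1, 3), 0)) = Add(-1, 0) = -1)
u = 2 (u = Add(Rational(1, 2), Mul(Rational(1, 4), 6)) = Add(Rational(1, 2), Rational(3, 2)) = 2)
Function('h')(m, r) = Pow(Add(5, Mul(Pow(Add(-1, r), -1), Add(2, m))), -1) (Function('h')(m, r) = Pow(Add(5, Mul(Add(m, 2), Pow(Add(r, -1), -1))), -1) = Pow(Add(5, Mul(Add(2, m), Pow(Add(-1, r), -1))), -1) = Pow(Add(5, Mul(Pow(Add(-1, r), -1), Add(2, m))), -1))
Function('n')(x, w) = 4 (Function('n')(x, w) = Mul(2, Add(6, -4)) = Mul(2, 2) = 4)
Mul(Mul(-18, Function('n')(Function('h')(-1, 2), 6)), 2) = Mul(Mul(-18, 4), 2) = Mul(-72, 2) = -144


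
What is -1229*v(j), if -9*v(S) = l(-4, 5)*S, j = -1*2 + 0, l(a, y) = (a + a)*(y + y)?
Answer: 196640/9 ≈ 21849.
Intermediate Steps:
l(a, y) = 4*a*y (l(a, y) = (2*a)*(2*y) = 4*a*y)
j = -2 (j = -2 + 0 = -2)
v(S) = 80*S/9 (v(S) = -4*(-4)*5*S/9 = -(-80)*S/9 = 80*S/9)
-1229*v(j) = -98320*(-2)/9 = -1229*(-160/9) = 196640/9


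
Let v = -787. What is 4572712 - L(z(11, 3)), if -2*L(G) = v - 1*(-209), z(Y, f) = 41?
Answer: 4572423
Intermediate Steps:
L(G) = 289 (L(G) = -(-787 - 1*(-209))/2 = -(-787 + 209)/2 = -1/2*(-578) = 289)
4572712 - L(z(11, 3)) = 4572712 - 1*289 = 4572712 - 289 = 4572423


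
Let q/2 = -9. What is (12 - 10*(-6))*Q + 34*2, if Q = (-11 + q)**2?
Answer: 60620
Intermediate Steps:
q = -18 (q = 2*(-9) = -18)
Q = 841 (Q = (-11 - 18)**2 = (-29)**2 = 841)
(12 - 10*(-6))*Q + 34*2 = (12 - 10*(-6))*841 + 34*2 = (12 + 60)*841 + 68 = 72*841 + 68 = 60552 + 68 = 60620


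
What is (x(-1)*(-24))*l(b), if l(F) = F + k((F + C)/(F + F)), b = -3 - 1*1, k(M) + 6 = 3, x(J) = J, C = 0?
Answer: -168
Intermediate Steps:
k(M) = -3 (k(M) = -6 + 3 = -3)
b = -4 (b = -3 - 1 = -4)
l(F) = -3 + F (l(F) = F - 3 = -3 + F)
(x(-1)*(-24))*l(b) = (-1*(-24))*(-3 - 4) = 24*(-7) = -168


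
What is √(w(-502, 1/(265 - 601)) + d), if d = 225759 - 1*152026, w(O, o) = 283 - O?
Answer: √74518 ≈ 272.98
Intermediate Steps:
d = 73733 (d = 225759 - 152026 = 73733)
√(w(-502, 1/(265 - 601)) + d) = √((283 - 1*(-502)) + 73733) = √((283 + 502) + 73733) = √(785 + 73733) = √74518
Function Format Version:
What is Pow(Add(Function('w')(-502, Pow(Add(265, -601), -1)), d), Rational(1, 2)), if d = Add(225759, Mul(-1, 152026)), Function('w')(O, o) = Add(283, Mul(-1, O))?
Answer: Pow(74518, Rational(1, 2)) ≈ 272.98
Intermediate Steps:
d = 73733 (d = Add(225759, -152026) = 73733)
Pow(Add(Function('w')(-502, Pow(Add(265, -601), -1)), d), Rational(1, 2)) = Pow(Add(Add(283, Mul(-1, -502)), 73733), Rational(1, 2)) = Pow(Add(Add(283, 502), 73733), Rational(1, 2)) = Pow(Add(785, 73733), Rational(1, 2)) = Pow(74518, Rational(1, 2))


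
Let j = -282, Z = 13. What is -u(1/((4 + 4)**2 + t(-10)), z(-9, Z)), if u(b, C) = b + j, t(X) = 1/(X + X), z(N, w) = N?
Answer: 360658/1279 ≈ 281.98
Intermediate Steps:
t(X) = 1/(2*X)
u(b, C) = -282 + b (u(b, C) = b - 282 = -282 + b)
-u(1/((4 + 4)**2 + t(-10)), z(-9, Z)) = -(-282 + 1/((4 + 4)**2 + (1/2)/(-10))) = -(-282 + 1/(8**2 + (1/2)*(-1/10))) = -(-282 + 1/(64 - 1/20)) = -(-282 + 1/(1279/20)) = -(-282 + 20/1279) = -1*(-360658/1279) = 360658/1279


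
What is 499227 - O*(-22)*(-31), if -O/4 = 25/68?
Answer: 8503909/17 ≈ 5.0023e+5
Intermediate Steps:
O = -25/17 (O = -100/68 = -4*25/68 = -25/17 ≈ -1.4706)
499227 - O*(-22)*(-31) = 499227 - (-25/17*(-22))*(-31) = 499227 - 550*(-31)/17 = 499227 - 1*(-17050/17) = 499227 + 17050/17 = 8503909/17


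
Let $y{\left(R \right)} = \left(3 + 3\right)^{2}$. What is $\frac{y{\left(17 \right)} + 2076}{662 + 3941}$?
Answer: $\frac{2112}{4603} \approx 0.45883$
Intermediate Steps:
$y{\left(R \right)} = 36$ ($y{\left(R \right)} = 6^{2} = 36$)
$\frac{y{\left(17 \right)} + 2076}{662 + 3941} = \frac{36 + 2076}{662 + 3941} = \frac{2112}{4603}$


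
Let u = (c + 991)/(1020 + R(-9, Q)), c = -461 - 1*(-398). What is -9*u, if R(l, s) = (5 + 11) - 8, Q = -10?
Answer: -2088/257 ≈ -8.1245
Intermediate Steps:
c = -63 (c = -461 + 398 = -63)
R(l, s) = 8 (R(l, s) = 16 - 8 = 8)
u = 232/257 (u = (-63 + 991)/(1020 + 8) = 928/1028 = 928*(1/1028) = 232/257 ≈ 0.90272)
-9*u = -9*232/257 = -2088/257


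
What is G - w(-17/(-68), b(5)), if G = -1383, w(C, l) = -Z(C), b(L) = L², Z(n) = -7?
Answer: -1390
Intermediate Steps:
w(C, l) = 7 (w(C, l) = -1*(-7) = 7)
G - w(-17/(-68), b(5)) = -1383 - 1*7 = -1383 - 7 = -1390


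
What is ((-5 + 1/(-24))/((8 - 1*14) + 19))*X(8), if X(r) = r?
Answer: -121/39 ≈ -3.1026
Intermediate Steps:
((-5 + 1/(-24))/((8 - 1*14) + 19))*X(8) = ((-5 + 1/(-24))/((8 - 1*14) + 19))*8 = ((-5 - 1/24)/((8 - 14) + 19))*8 = -121/(24*(-6 + 19))*8 = -121/24/13*8 = -121/24*1/13*8 = -121/312*8 = -121/39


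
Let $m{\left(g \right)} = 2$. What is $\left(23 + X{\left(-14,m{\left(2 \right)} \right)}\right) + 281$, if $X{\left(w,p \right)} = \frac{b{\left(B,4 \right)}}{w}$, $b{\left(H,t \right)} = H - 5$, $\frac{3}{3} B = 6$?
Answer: $\frac{4255}{14} \approx 303.93$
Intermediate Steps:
$B = 6$
$b{\left(H,t \right)} = -5 + H$
$X{\left(w,p \right)} = \frac{1}{w}$ ($X{\left(w,p \right)} = \frac{-5 + 6}{w} = 1 \frac{1}{w} = \frac{1}{w}$)
$\left(23 + X{\left(-14,m{\left(2 \right)} \right)}\right) + 281 = \left(23 + \frac{1}{-14}\right) + 281 = \left(23 - \frac{1}{14}\right) + 281 = \frac{321}{14} + 281 = \frac{4255}{14}$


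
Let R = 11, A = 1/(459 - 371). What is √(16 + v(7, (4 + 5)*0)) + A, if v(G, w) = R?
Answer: 1/88 + 3*√3 ≈ 5.2075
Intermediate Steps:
A = 1/88 ≈ 0.011364
v(G, w) = 11
√(16 + v(7, (4 + 5)*0)) + A = √(16 + 11) + 1/88 = √27 + 1/88 = 3*√3 + 1/88 = 1/88 + 3*√3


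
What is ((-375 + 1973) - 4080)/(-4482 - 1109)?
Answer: 2482/5591 ≈ 0.44393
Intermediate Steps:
((-375 + 1973) - 4080)/(-4482 - 1109) = (1598 - 4080)/(-5591) = -2482*(-1/5591) = 2482/5591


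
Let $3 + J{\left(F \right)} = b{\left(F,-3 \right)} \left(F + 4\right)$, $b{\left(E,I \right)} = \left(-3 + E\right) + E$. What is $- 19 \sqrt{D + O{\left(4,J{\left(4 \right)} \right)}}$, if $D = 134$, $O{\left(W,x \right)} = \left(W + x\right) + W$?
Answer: $- 19 \sqrt{179} \approx -254.2$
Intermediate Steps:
$b{\left(E,I \right)} = -3 + 2 E$
$J{\left(F \right)} = -3 + \left(-3 + 2 F\right) \left(4 + F\right)$ ($J{\left(F \right)} = -3 + \left(-3 + 2 F\right) \left(F + 4\right) = -3 + \left(-3 + 2 F\right) \left(4 + F\right)$)
$O{\left(W,x \right)} = x + 2 W$
$- 19 \sqrt{D + O{\left(4,J{\left(4 \right)} \right)}} = - 19 \sqrt{134 + \left(\left(-15 + 2 \cdot 4^{2} + 5 \cdot 4\right) + 2 \cdot 4\right)} = - 19 \sqrt{134 + \left(\left(-15 + 2 \cdot 16 + 20\right) + 8\right)} = - 19 \sqrt{134 + \left(\left(-15 + 32 + 20\right) + 8\right)} = - 19 \sqrt{134 + \left(37 + 8\right)} = - 19 \sqrt{134 + 45} = - 19 \sqrt{179}$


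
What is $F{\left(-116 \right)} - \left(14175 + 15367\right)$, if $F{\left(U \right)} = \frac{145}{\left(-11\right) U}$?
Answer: $- \frac{1299843}{44} \approx -29542.0$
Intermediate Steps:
$F{\left(U \right)} = - \frac{145}{11 U}$ ($F{\left(U \right)} = 145 \left(- \frac{1}{11 U}\right) = - \frac{145}{11 U}$)
$F{\left(-116 \right)} - \left(14175 + 15367\right) = - \frac{145}{11 \left(-116\right)} - \left(14175 + 15367\right) = \left(- \frac{145}{11}\right) \left(- \frac{1}{116}\right) - 29542 = \frac{5}{44} - 29542 = - \frac{1299843}{44}$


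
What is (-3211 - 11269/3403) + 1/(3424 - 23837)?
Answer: -223283562129/69465439 ≈ -3214.3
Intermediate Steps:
(-3211 - 11269/3403) + 1/(3424 - 23837) = (-3211 - 11269/3403) + 1/(-20413) = (-3211 - 1*11269/3403) - 1/20413 = (-3211 - 11269/3403) - 1/20413 = -10938302/3403 - 1/20413 = -223283562129/69465439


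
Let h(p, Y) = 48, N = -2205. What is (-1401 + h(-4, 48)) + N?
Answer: -3558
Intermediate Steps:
(-1401 + h(-4, 48)) + N = (-1401 + 48) - 2205 = -1353 - 2205 = -3558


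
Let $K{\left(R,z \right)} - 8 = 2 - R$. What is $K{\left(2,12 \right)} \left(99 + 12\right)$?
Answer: $888$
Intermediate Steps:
$K{\left(R,z \right)} = 10 - R$ ($K{\left(R,z \right)} = 8 - \left(-2 + R\right) = 10 - R$)
$K{\left(2,12 \right)} \left(99 + 12\right) = \left(10 - 2\right) \left(99 + 12\right) = \left(10 - 2\right) 111 = 8 \cdot 111 = 888$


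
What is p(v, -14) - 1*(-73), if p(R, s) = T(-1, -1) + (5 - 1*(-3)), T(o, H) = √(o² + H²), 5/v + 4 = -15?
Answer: 81 + √2 ≈ 82.414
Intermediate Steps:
v = -5/19 (v = 5/(-4 - 15) = 5/(-19) = 5*(-1/19) = -5/19 ≈ -0.26316)
T(o, H) = √(H² + o²)
p(R, s) = 8 + √2 (p(R, s) = √((-1)² + (-1)²) + (5 - 1*(-3)) = √(1 + 1) + (5 + 3) = √2 + 8 = 8 + √2)
p(v, -14) - 1*(-73) = (8 + √2) - 1*(-73) = (8 + √2) + 73 = 81 + √2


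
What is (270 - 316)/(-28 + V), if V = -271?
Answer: 2/13 ≈ 0.15385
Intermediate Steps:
(270 - 316)/(-28 + V) = (270 - 316)/(-28 - 271) = -46/(-299) = -46*(-1/299) = 2/13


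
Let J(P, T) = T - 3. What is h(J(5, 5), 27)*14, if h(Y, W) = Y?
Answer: 28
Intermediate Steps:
J(P, T) = -3 + T
h(J(5, 5), 27)*14 = (-3 + 5)*14 = 2*14 = 28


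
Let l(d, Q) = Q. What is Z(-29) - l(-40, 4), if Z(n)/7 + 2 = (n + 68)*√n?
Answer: -18 + 273*I*√29 ≈ -18.0 + 1470.2*I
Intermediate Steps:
Z(n) = -14 + 7*√n*(68 + n) (Z(n) = -14 + 7*((n + 68)*√n) = -14 + 7*((68 + n)*√n) = -14 + 7*(√n*(68 + n)) = -14 + 7*√n*(68 + n))
Z(-29) - l(-40, 4) = (-14 + 7*(-29)^(3/2) + 476*√(-29)) - 1*4 = (-14 + 7*(-29*I*√29) + 476*(I*√29)) - 4 = (-14 - 203*I*√29 + 476*I*√29) - 4 = (-14 + 273*I*√29) - 4 = -18 + 273*I*√29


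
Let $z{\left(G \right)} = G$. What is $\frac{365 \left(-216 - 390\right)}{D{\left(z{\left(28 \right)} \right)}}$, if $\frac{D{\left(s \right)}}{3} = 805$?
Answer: $- \frac{14746}{161} \approx -91.59$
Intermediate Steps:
$D{\left(s \right)} = 2415$ ($D{\left(s \right)} = 3 \cdot 805 = 2415$)
$\frac{365 \left(-216 - 390\right)}{D{\left(z{\left(28 \right)} \right)}} = \frac{365 \left(-216 - 390\right)}{2415} = 365 \left(-606\right) \frac{1}{2415} = \left(-221190\right) \frac{1}{2415} = - \frac{14746}{161}$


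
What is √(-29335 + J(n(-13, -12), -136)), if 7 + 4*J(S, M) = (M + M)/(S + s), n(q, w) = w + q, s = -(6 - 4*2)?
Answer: I*√62070307/46 ≈ 171.27*I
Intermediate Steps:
s = 2 (s = -(6 - 8) = -1*(-2) = 2)
n(q, w) = q + w
J(S, M) = -7/4 + M/(2*(2 + S)) (J(S, M) = -7/4 + ((M + M)/(S + 2))/4 = -7/4 + ((2*M)/(2 + S))/4 = -7/4 + (2*M/(2 + S))/4 = -7/4 + M/(2*(2 + S)))
√(-29335 + J(n(-13, -12), -136)) = √(-29335 + (-14 - 7*(-13 - 12) + 2*(-136))/(4*(2 + (-13 - 12)))) = √(-29335 + (-14 - 7*(-25) - 272)/(4*(2 - 25))) = √(-29335 + (¼)*(-14 + 175 - 272)/(-23)) = √(-29335 + (¼)*(-1/23)*(-111)) = √(-29335 + 111/92) = √(-2698709/92) = I*√62070307/46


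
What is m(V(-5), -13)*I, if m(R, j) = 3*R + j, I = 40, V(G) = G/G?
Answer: -400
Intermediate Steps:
V(G) = 1
m(R, j) = j + 3*R
m(V(-5), -13)*I = (-13 + 3*1)*40 = (-13 + 3)*40 = -10*40 = -400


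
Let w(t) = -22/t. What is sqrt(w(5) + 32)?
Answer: sqrt(690)/5 ≈ 5.2536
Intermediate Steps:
sqrt(w(5) + 32) = sqrt(-22/5 + 32) = sqrt(138/5) = sqrt(690)/5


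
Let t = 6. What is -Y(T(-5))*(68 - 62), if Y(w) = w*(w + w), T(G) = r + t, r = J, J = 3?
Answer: -972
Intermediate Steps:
r = 3
T(G) = 9 (T(G) = 3 + 6 = 9)
Y(w) = 2*w² (Y(w) = w*(2*w) = 2*w²)
-Y(T(-5))*(68 - 62) = -2*9²*(68 - 62) = -2*81*6 = -162*6 = -1*972 = -972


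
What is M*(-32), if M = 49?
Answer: -1568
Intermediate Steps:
M*(-32) = 49*(-32) = -1568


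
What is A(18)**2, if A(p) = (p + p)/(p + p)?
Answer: 1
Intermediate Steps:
A(p) = 1 (A(p) = (2*p)/((2*p)) = (2*p)*(1/(2*p)) = 1)
A(18)**2 = 1**2 = 1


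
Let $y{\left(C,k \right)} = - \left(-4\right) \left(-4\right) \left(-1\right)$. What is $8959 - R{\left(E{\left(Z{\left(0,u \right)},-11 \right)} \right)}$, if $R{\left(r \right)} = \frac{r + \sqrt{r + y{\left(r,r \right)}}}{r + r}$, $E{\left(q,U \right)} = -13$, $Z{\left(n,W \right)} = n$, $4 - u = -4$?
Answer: $\frac{17917}{2} + \frac{\sqrt{3}}{26} \approx 8958.6$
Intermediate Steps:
$u = 8$ ($u = 4 - -4 = 4 + 4 = 8$)
$y{\left(C,k \right)} = 16$ ($y{\left(C,k \right)} = - 16 \left(-1\right) = \left(-1\right) \left(-16\right) = 16$)
$R{\left(r \right)} = \frac{r + \sqrt{16 + r}}{2 r}$ ($R{\left(r \right)} = \frac{r + \sqrt{r + 16}}{r + r} = \frac{r + \sqrt{16 + r}}{2 r}$)
$8959 - R{\left(E{\left(Z{\left(0,u \right)},-11 \right)} \right)} = 8959 - \frac{-13 + \sqrt{16 - 13}}{2 \left(-13\right)} = 8959 - \frac{1}{2} \left(- \frac{1}{13}\right) \left(-13 + \sqrt{3}\right) = 8959 - \left(\frac{1}{2} - \frac{\sqrt{3}}{26}\right) = \frac{17917}{2} + \frac{\sqrt{3}}{26}$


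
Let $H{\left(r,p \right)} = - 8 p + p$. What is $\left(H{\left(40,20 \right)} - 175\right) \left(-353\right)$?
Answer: $111195$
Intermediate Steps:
$H{\left(r,p \right)} = - 7 p$
$\left(H{\left(40,20 \right)} - 175\right) \left(-353\right) = \left(\left(-7\right) 20 - 175\right) \left(-353\right) = \left(-140 - 175\right) \left(-353\right) = \left(-315\right) \left(-353\right) = 111195$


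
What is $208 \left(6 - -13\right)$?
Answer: $3952$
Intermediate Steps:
$208 \left(6 - -13\right) = 208 \left(6 + 13\right) = 208 \cdot 19 = 3952$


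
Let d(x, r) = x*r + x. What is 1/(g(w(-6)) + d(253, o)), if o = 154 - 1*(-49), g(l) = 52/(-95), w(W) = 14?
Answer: 95/4903088 ≈ 1.9376e-5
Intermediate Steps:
g(l) = -52/95 (g(l) = 52*(-1/95) = -52/95)
o = 203 (o = 154 + 49 = 203)
d(x, r) = x + r*x (d(x, r) = r*x + x = x + r*x)
1/(g(w(-6)) + d(253, o)) = 1/(-52/95 + 253*(1 + 203)) = 1/(-52/95 + 253*204) = 1/(-52/95 + 51612) = 1/(4903088/95) = 95/4903088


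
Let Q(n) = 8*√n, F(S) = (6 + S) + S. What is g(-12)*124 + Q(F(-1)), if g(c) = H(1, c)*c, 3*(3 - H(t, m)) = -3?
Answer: -5936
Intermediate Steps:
H(t, m) = 4 (H(t, m) = 3 - ⅓*(-3) = 3 + 1 = 4)
F(S) = 6 + 2*S
g(c) = 4*c
g(-12)*124 + Q(F(-1)) = (4*(-12))*124 + 8*√(6 + 2*(-1)) = -48*124 + 8*√(6 - 2) = -5952 + 8*√4 = -5952 + 8*2 = -5952 + 16 = -5936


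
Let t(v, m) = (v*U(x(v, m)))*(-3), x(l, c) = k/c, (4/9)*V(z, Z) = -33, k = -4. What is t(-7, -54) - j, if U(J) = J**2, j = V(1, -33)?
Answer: 72283/972 ≈ 74.365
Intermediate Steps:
V(z, Z) = -297/4 (V(z, Z) = (9/4)*(-33) = -297/4)
x(l, c) = -4/c
j = -297/4 ≈ -74.250
t(v, m) = -48*v/m**2 (t(v, m) = (v*(-4/m)**2)*(-3) = (v*(16/m**2))*(-3) = (16*v/m**2)*(-3) = -48*v/m**2)
t(-7, -54) - j = -48*(-7)/(-54)**2 - 1*(-297/4) = -48*(-7)*1/2916 + 297/4 = 28/243 + 297/4 = 72283/972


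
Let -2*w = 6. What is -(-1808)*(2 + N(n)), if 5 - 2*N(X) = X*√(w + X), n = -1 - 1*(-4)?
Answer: 8136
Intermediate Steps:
n = 3 (n = -1 + 4 = 3)
w = -3 (w = -½*6 = -3)
N(X) = 5/2 - X*√(-3 + X)/2
-(-1808)*(2 + N(n)) = -(-1808)*(2 + (5/2 - ½*3*√(-3 + 3))) = -(-1808)*(2 + (5/2 - ½*3*√0)) = -(-1808)*(2 + (5/2 - ½*3*0)) = -(-1808)*(2 + (5/2 + 0)) = -(-1808)*(2 + 5/2) = -(-1808)*9/2 = -452*(-18) = 8136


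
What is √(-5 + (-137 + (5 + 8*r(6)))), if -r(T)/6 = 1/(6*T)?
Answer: I*√1245/3 ≈ 11.762*I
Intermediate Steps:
r(T) = -1/T (r(T) = -6/(6*T) = -1/T)
√(-5 + (-137 + (5 + 8*r(6)))) = √(-5 + (-137 + (5 + 8*(-1/6)))) = √(-5 + (-137 + (5 + 8*(-1*⅙)))) = √(-5 + (-137 + (5 + 8*(-⅙)))) = √(-5 + (-137 + (5 - 4/3))) = √(-5 + (-137 + 11/3)) = √(-5 - 400/3) = √(-415/3) = I*√1245/3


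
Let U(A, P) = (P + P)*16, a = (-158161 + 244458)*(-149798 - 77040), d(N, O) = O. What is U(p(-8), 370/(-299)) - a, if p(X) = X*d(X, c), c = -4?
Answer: 5853056215074/299 ≈ 1.9575e+10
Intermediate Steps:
a = -19575438886 (a = 86297*(-226838) = -19575438886)
p(X) = -4*X (p(X) = X*(-4) = -4*X)
U(A, P) = 32*P (U(A, P) = (2*P)*16 = 32*P)
U(p(-8), 370/(-299)) - a = 32*(370/(-299)) - 1*(-19575438886) = 32*(370*(-1/299)) + 19575438886 = 32*(-370/299) + 19575438886 = -11840/299 + 19575438886 = 5853056215074/299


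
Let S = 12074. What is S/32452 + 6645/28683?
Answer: 93660347/155136786 ≈ 0.60373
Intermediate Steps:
S/32452 + 6645/28683 = 12074/32452 + 6645/28683 = 12074*(1/32452) + 6645*(1/28683) = 6037/16226 + 2215/9561 = 93660347/155136786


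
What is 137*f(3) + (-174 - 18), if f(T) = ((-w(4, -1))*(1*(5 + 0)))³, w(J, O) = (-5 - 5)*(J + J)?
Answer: 8767999808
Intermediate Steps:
w(J, O) = -20*J
f(T) = 64000000 (f(T) = ((-(-20)*4)*(1*(5 + 0)))³ = ((-1*(-80))*(1*5))³ = (80*5)³ = 400³ = 64000000)
137*f(3) + (-174 - 18) = 137*64000000 + (-174 - 18) = 8768000000 - 192 = 8767999808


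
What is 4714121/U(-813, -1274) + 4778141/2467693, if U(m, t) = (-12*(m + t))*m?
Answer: 85653636091999/50244134538996 ≈ 1.7047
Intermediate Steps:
U(m, t) = m*(-12*m - 12*t) (U(m, t) = (-12*m - 12*t)*m = m*(-12*m - 12*t))
4714121/U(-813, -1274) + 4778141/2467693 = 4714121/((-12*(-813)*(-813 - 1274))) + 4778141/2467693 = 4714121/((-12*(-813)*(-2087))) + 4778141*(1/2467693) = 4714121/(-20360772) + 4778141/2467693 = 4714121*(-1/20360772) + 4778141/2467693 = -4714121/20360772 + 4778141/2467693 = 85653636091999/50244134538996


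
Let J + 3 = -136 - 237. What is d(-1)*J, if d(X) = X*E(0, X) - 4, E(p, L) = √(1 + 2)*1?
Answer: 1504 + 376*√3 ≈ 2155.3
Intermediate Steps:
J = -376 (J = -3 + (-136 - 237) = -3 - 373 = -376)
E(p, L) = √3 (E(p, L) = √3*1 = √3)
d(X) = -4 + X*√3 (d(X) = X*√3 - 4 = -4 + X*√3)
d(-1)*J = (-4 - √3)*(-376) = 1504 + 376*√3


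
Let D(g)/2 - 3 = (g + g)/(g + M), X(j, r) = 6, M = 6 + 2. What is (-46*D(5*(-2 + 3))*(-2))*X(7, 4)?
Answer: 54096/13 ≈ 4161.2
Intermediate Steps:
M = 8
D(g) = 6 + 4*g/(8 + g) (D(g) = 6 + 2*((g + g)/(g + 8)) = 6 + 2*((2*g)/(8 + g)) = 6 + 2*(2*g/(8 + g)) = 6 + 4*g/(8 + g))
(-46*D(5*(-2 + 3))*(-2))*X(7, 4) = -46*2*(24 + 5*(5*(-2 + 3)))/(8 + 5*(-2 + 3))*(-2)*6 = -46*2*(24 + 5*(5*1))/(8 + 5*1)*(-2)*6 = -46*2*(24 + 5*5)/(8 + 5)*(-2)*6 = -46*2*(24 + 25)/13*(-2)*6 = -46*2*(1/13)*49*(-2)*6 = -4508*(-2)/13*6 = -46*(-196/13)*6 = (9016/13)*6 = 54096/13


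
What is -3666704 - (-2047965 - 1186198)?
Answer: -432541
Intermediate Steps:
-3666704 - (-2047965 - 1186198) = -3666704 - 1*(-3234163) = -3666704 + 3234163 = -432541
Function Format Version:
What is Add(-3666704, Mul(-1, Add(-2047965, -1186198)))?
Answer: -432541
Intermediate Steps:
Add(-3666704, Mul(-1, Add(-2047965, -1186198))) = Add(-3666704, Mul(-1, -3234163)) = Add(-3666704, 3234163) = -432541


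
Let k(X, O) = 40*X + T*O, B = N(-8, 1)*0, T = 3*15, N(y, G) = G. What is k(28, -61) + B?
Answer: -1625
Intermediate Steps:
T = 45
B = 0 (B = 1*0 = 0)
k(X, O) = 40*X + 45*O
k(28, -61) + B = (40*28 + 45*(-61)) + 0 = (1120 - 2745) + 0 = -1625 + 0 = -1625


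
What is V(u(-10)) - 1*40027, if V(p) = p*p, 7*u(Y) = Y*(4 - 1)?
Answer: -1960423/49 ≈ -40009.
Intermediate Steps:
u(Y) = 3*Y/7 (u(Y) = (Y*(4 - 1))/7 = (Y*3)/7 = (3*Y)/7 = 3*Y/7)
V(p) = p**2
V(u(-10)) - 1*40027 = ((3/7)*(-10))**2 - 1*40027 = (-30/7)**2 - 40027 = 900/49 - 40027 = -1960423/49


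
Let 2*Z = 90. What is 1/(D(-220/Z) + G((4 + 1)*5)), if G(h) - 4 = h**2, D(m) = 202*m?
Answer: -9/3227 ≈ -0.0027890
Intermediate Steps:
Z = 45 (Z = (1/2)*90 = 45)
G(h) = 4 + h**2
1/(D(-220/Z) + G((4 + 1)*5)) = 1/(202*(-220/45) + (4 + ((4 + 1)*5)**2)) = 1/(202*(-220*1/45) + (4 + (5*5)**2)) = 1/(202*(-44/9) + (4 + 25**2)) = 1/(-8888/9 + (4 + 625)) = 1/(-8888/9 + 629) = 1/(-3227/9) = -9/3227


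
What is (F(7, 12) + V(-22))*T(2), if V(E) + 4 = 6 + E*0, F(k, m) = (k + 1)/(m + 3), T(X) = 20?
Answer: 152/3 ≈ 50.667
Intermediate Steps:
F(k, m) = (1 + k)/(3 + m)
V(E) = 2 (V(E) = -4 + (6 + E*0) = -4 + (6 + 0) = -4 + 6 = 2)
(F(7, 12) + V(-22))*T(2) = ((1 + 7)/(3 + 12) + 2)*20 = (8/15 + 2)*20 = (38/15)*20 = 152/3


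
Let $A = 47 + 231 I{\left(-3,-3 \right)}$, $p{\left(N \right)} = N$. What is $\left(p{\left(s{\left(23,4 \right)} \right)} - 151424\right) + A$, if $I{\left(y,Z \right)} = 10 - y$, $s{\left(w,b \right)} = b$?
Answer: $-148370$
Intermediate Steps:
$A = 3050$ ($A = 47 + 231 \left(10 - -3\right) = 47 + 231 \left(10 + 3\right) = 47 + 231 \cdot 13 = 47 + 3003 = 3050$)
$\left(p{\left(s{\left(23,4 \right)} \right)} - 151424\right) + A = \left(4 - 151424\right) + 3050 = -151420 + 3050 = -148370$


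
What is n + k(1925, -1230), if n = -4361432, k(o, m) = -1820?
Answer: -4363252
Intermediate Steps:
n + k(1925, -1230) = -4361432 - 1820 = -4363252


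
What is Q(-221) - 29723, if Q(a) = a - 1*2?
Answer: -29946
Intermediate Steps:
Q(a) = -2 + a (Q(a) = a - 2 = -2 + a)
Q(-221) - 29723 = (-2 - 221) - 29723 = -223 - 29723 = -29946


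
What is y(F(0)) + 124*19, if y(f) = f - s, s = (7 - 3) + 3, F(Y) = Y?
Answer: 2349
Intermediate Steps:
s = 7 (s = 4 + 3 = 7)
y(f) = -7 + f (y(f) = f - 1*7 = f - 7 = -7 + f)
y(F(0)) + 124*19 = (-7 + 0) + 124*19 = -7 + 2356 = 2349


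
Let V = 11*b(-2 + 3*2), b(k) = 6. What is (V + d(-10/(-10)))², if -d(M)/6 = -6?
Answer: 10404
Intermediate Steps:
d(M) = 36 (d(M) = -6*(-6) = 36)
V = 66 (V = 11*6 = 66)
(V + d(-10/(-10)))² = (66 + 36)² = 102² = 10404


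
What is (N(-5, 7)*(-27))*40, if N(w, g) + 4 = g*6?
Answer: -41040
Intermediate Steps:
N(w, g) = -4 + 6*g (N(w, g) = -4 + g*6 = -4 + 6*g)
(N(-5, 7)*(-27))*40 = ((-4 + 6*7)*(-27))*40 = ((-4 + 42)*(-27))*40 = (38*(-27))*40 = -1026*40 = -41040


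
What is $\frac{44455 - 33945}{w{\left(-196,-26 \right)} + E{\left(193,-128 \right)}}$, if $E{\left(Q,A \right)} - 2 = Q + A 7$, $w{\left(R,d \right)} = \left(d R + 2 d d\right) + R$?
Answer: $\frac{10510}{5551} \approx 1.8934$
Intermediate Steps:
$w{\left(R,d \right)} = R + 2 d^{2} + R d$ ($w{\left(R,d \right)} = \left(R d + 2 d^{2}\right) + R = \left(2 d^{2} + R d\right) + R = R + 2 d^{2} + R d$)
$E{\left(Q,A \right)} = 2 + Q + 7 A$ ($E{\left(Q,A \right)} = 2 + \left(Q + A 7\right) = 2 + \left(Q + 7 A\right) = 2 + Q + 7 A$)
$\frac{44455 - 33945}{w{\left(-196,-26 \right)} + E{\left(193,-128 \right)}} = \frac{44455 - 33945}{\left(-196 + 2 \left(-26\right)^{2} - -5096\right) + \left(2 + 193 + 7 \left(-128\right)\right)} = \frac{10510}{\left(-196 + 2 \cdot 676 + 5096\right) + \left(2 + 193 - 896\right)} = \frac{10510}{\left(-196 + 1352 + 5096\right) - 701} = \frac{10510}{6252 - 701} = \frac{10510}{5551}$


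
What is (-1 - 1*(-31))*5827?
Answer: 174810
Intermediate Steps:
(-1 - 1*(-31))*5827 = (-1 + 31)*5827 = 30*5827 = 174810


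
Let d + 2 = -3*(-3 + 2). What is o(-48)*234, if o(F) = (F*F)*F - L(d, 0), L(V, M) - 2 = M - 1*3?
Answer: -25878294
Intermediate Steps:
d = 1 (d = -2 - 3*(-3 + 2) = -2 - 3*(-1) = -2 + 3 = 1)
L(V, M) = -1 + M (L(V, M) = 2 + (M - 1*3) = 2 + (M - 3) = 2 + (-3 + M) = -1 + M)
o(F) = 1 + F³ (o(F) = (F*F)*F - (-1 + 0) = F²*F - 1*(-1) = F³ + 1 = 1 + F³)
o(-48)*234 = (1 + (-48)³)*234 = (1 - 110592)*234 = -110591*234 = -25878294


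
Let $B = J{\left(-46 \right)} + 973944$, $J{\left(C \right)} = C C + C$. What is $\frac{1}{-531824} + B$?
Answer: $\frac{519067669535}{531824} \approx 9.7601 \cdot 10^{5}$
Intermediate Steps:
$J{\left(C \right)} = C + C^{2}$ ($J{\left(C \right)} = C^{2} + C = C + C^{2}$)
$B = 976014$ ($B = - 46 \left(1 - 46\right) + 973944 = \left(-46\right) \left(-45\right) + 973944 = 2070 + 973944 = 976014$)
$\frac{1}{-531824} + B = \frac{1}{-531824} + 976014 = - \frac{1}{531824} + 976014 = \frac{519067669535}{531824}$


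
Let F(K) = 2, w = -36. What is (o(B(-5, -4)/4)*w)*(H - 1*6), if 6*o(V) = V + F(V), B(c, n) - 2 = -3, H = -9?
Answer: 315/2 ≈ 157.50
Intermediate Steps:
B(c, n) = -1 (B(c, n) = 2 - 3 = -1)
o(V) = ⅓ + V/6 (o(V) = (V + 2)/6 = (2 + V)/6 = ⅓ + V/6)
(o(B(-5, -4)/4)*w)*(H - 1*6) = ((⅓ + (-1/4)/6)*(-36))*(-9 - 1*6) = ((⅓ + (-1*¼)/6)*(-36))*(-9 - 6) = ((⅓ + (⅙)*(-¼))*(-36))*(-15) = ((⅓ - 1/24)*(-36))*(-15) = ((7/24)*(-36))*(-15) = -21/2*(-15) = 315/2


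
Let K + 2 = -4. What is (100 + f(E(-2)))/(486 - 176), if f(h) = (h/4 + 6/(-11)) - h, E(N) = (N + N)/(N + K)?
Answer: 8719/27280 ≈ 0.31961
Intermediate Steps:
K = -6 (K = -2 - 4 = -6)
E(N) = 2*N/(-6 + N) (E(N) = (N + N)/(N - 6) = (2*N)/(-6 + N) = 2*N/(-6 + N))
f(h) = -6/11 - 3*h/4 (f(h) = (h*(¼) + 6*(-1/11)) - h = (h/4 - 6/11) - h = (-6/11 + h/4) - h = -6/11 - 3*h/4)
(100 + f(E(-2)))/(486 - 176) = (100 + (-6/11 - 3*(-2)/(2*(-6 - 2))))/(486 - 176) = (100 + (-6/11 - 3*(-2)/(2*(-8))))/310 = (100 + (-6/11 - 3*(-2)*(-1)/(2*8)))*(1/310) = (100 + (-6/11 - ¾*½))*(1/310) = (100 + (-6/11 - 3/8))*(1/310) = (100 - 81/88)*(1/310) = (8719/88)*(1/310) = 8719/27280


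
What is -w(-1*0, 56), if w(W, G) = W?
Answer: 0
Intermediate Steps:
-w(-1*0, 56) = -(-1)*0 = -1*0 = 0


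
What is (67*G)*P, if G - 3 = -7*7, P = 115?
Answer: -354430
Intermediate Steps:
G = -46 (G = 3 - 7*7 = 3 - 49 = -46)
(67*G)*P = (67*(-46))*115 = -3082*115 = -354430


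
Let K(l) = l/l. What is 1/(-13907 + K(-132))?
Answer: -1/13906 ≈ -7.1911e-5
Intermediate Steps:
K(l) = 1
1/(-13907 + K(-132)) = 1/(-13907 + 1) = 1/(-13906) = -1/13906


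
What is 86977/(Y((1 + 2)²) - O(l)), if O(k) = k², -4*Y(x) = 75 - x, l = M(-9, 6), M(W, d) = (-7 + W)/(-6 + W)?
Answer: -39139650/7937 ≈ -4931.3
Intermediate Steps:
M(W, d) = (-7 + W)/(-6 + W)
l = 16/15 (l = (-7 - 9)/(-6 - 9) = -16/(-15) = -1/15*(-16) = 16/15 ≈ 1.0667)
Y(x) = -75/4 + x/4 (Y(x) = -(75 - x)/4 = -75/4 + x/4)
86977/(Y((1 + 2)²) - O(l)) = 86977/((-75/4 + (1 + 2)²/4) - (16/15)²) = 86977/((-75/4 + (¼)*3²) - 1*256/225) = 86977/((-75/4 + (¼)*9) - 256/225) = 86977/((-75/4 + 9/4) - 256/225) = 86977/(-33/2 - 256/225) = 86977/(-7937/450) = 86977*(-450/7937) = -39139650/7937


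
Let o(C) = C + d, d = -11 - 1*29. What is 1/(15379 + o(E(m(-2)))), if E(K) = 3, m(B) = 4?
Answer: 1/15342 ≈ 6.5181e-5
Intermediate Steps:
d = -40 (d = -11 - 29 = -40)
o(C) = -40 + C (o(C) = C - 40 = -40 + C)
1/(15379 + o(E(m(-2)))) = 1/(15379 + (-40 + 3)) = 1/(15379 - 37) = 1/15342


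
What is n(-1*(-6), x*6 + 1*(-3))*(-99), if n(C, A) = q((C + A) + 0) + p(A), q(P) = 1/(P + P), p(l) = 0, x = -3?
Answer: 33/10 ≈ 3.3000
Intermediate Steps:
q(P) = 1/(2*P)
n(C, A) = 1/(2*(A + C)) (n(C, A) = 1/(2*((C + A) + 0)) + 0 = 1/(2*((A + C) + 0)) + 0 = 1/(2*(A + C)) + 0 = 1/(2*(A + C)))
n(-1*(-6), x*6 + 1*(-3))*(-99) = (1/(2*((-3*6 + 1*(-3)) - 1*(-6))))*(-99) = (1/(2*((-18 - 3) + 6)))*(-99) = (1/(2*(-21 + 6)))*(-99) = ((½)/(-15))*(-99) = ((½)*(-1/15))*(-99) = -1/30*(-99) = 33/10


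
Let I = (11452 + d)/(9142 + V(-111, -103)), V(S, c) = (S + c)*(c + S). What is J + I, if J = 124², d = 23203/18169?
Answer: 15348047288863/998168522 ≈ 15376.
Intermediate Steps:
d = 23203/18169 (d = 23203*(1/18169) = 23203/18169 ≈ 1.2771)
V(S, c) = (S + c)² (V(S, c) = (S + c)*(S + c) = (S + c)²)
J = 15376
I = 208094591/998168522 (I = (11452 + 23203/18169)/(9142 + (-111 - 103)²) = 208094591/(18169*(9142 + (-214)²)) = 208094591/(18169*(9142 + 45796)) = (208094591/18169)/54938 = (208094591/18169)*(1/54938) = 208094591/998168522 ≈ 0.20848)
J + I = 15376 + 208094591/998168522 = 15348047288863/998168522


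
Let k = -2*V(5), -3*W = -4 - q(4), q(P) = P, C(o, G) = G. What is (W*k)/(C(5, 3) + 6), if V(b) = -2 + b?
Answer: -16/9 ≈ -1.7778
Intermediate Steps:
W = 8/3 (W = -(-4 - 1*4)/3 = -(-4 - 4)/3 = -⅓*(-8) = 8/3 ≈ 2.6667)
k = -6 (k = -2*(-2 + 5) = -2*3 = -6)
(W*k)/(C(5, 3) + 6) = ((8/3)*(-6))/(3 + 6) = -16/9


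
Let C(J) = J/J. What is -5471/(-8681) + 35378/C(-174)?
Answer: 307121889/8681 ≈ 35379.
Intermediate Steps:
C(J) = 1
-5471/(-8681) + 35378/C(-174) = -5471/(-8681) + 35378/1 = -5471*(-1/8681) + 35378*1 = 5471/8681 + 35378 = 307121889/8681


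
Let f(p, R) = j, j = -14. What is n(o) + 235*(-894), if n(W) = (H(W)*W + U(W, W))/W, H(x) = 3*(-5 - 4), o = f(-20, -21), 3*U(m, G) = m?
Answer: -630350/3 ≈ -2.1012e+5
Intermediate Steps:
U(m, G) = m/3
f(p, R) = -14
o = -14
H(x) = -27 (H(x) = 3*(-9) = -27)
n(W) = -80/3 (n(W) = (-27*W + W/3)/W = (-80*W/3)/W = -80/3)
n(o) + 235*(-894) = -80/3 + 235*(-894) = -80/3 - 210090 = -630350/3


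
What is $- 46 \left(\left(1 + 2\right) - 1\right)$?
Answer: $-92$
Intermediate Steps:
$- 46 \left(\left(1 + 2\right) - 1\right) = - 46 \left(3 - 1\right) = \left(-46\right) 2 = -92$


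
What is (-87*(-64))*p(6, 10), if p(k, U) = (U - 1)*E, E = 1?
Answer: 50112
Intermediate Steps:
p(k, U) = -1 + U (p(k, U) = (U - 1)*1 = (-1 + U)*1 = -1 + U)
(-87*(-64))*p(6, 10) = (-87*(-64))*(-1 + 10) = 5568*9 = 50112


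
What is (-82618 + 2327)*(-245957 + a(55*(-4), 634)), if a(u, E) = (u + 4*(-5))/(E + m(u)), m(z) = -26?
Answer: 750430276871/38 ≈ 1.9748e+10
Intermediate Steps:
a(u, E) = (-20 + u)/(-26 + E) (a(u, E) = (u + 4*(-5))/(E - 26) = (u - 20)/(-26 + E) = (-20 + u)/(-26 + E))
(-82618 + 2327)*(-245957 + a(55*(-4), 634)) = (-82618 + 2327)*(-245957 + (-20 + 55*(-4))/(-26 + 634)) = -80291*(-245957 + (-20 - 220)/608) = -80291*(-245957 + (1/608)*(-240)) = -80291*(-245957 - 15/38) = -80291*(-9346381/38) = 750430276871/38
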